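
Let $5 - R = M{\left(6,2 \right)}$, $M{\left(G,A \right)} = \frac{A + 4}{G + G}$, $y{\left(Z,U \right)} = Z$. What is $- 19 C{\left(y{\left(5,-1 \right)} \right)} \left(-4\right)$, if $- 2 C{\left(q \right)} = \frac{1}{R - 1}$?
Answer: $- \frac{76}{7} \approx -10.857$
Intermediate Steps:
$M{\left(G,A \right)} = \frac{4 + A}{2 G}$
$R = \frac{9}{2}$ ($R = 5 - \frac{4 + 2}{2 \cdot 6} = 5 - \frac{1}{2} \cdot \frac{1}{6} \cdot 6 = 5 - \frac{1}{2} = \frac{9}{2} \approx 4.5$)
$C{\left(q \right)} = - \frac{1}{7}$ ($C{\left(q \right)} = - \frac{1}{2 \left(\frac{9}{2} - 1\right)} = - \frac{1}{2 \cdot \frac{7}{2}} = \left(- \frac{1}{2}\right) \frac{2}{7} = - \frac{1}{7}$)
$- 19 C{\left(y{\left(5,-1 \right)} \right)} \left(-4\right) = \left(-19\right) \left(- \frac{1}{7}\right) \left(-4\right) = \frac{19}{7} \left(-4\right) = - \frac{76}{7}$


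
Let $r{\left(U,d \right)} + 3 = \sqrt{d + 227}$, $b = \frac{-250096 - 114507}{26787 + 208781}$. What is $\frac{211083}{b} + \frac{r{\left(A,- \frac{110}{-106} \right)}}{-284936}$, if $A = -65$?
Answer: $- \frac{14168271678336975}{103888520408} - \frac{\sqrt{640558}}{15101608} \approx -1.3638 \cdot 10^{5}$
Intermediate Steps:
$b = - \frac{364603}{235568} \approx -1.5478$
$r{\left(U,d \right)} = -3 + \sqrt{227 + d}$ ($r{\left(U,d \right)} = -3 + \sqrt{d + 227} = -3 + \sqrt{227 + d}$)
$\frac{211083}{b} + \frac{r{\left(A,- \frac{110}{-106} \right)}}{-284936} = \frac{211083}{- \frac{364603}{235568}} + \frac{-3 + \sqrt{227 - \frac{110}{-106}}}{-284936} = 211083 \left(- \frac{235568}{364603}\right) + \left(-3 + \sqrt{227 - - \frac{55}{53}}\right) \left(- \frac{1}{284936}\right) = - \frac{49724400144}{364603} + \left(-3 + \sqrt{227 + \frac{55}{53}}\right) \left(- \frac{1}{284936}\right) = - \frac{49724400144}{364603} + \left(-3 + \sqrt{\frac{12086}{53}}\right) \left(- \frac{1}{284936}\right) = - \frac{49724400144}{364603} + \left(-3 + \frac{\sqrt{640558}}{53}\right) \left(- \frac{1}{284936}\right) = - \frac{49724400144}{364603} + \left(\frac{3}{284936} - \frac{\sqrt{640558}}{15101608}\right) = - \frac{14168271678336975}{103888520408} - \frac{\sqrt{640558}}{15101608}$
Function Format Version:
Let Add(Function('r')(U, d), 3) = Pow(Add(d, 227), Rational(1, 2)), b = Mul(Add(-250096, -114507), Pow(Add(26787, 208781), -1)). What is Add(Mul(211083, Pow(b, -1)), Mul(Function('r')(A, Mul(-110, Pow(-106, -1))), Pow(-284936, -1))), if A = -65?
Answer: Add(Rational(-14168271678336975, 103888520408), Mul(Rational(-1, 15101608), Pow(640558, Rational(1, 2)))) ≈ -1.3638e+5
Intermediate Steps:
b = Rational(-364603, 235568) (b = Mul(-364603, Pow(235568, -1)) = Mul(-364603, Rational(1, 235568)) = Rational(-364603, 235568) ≈ -1.5478)
Function('r')(U, d) = Add(-3, Pow(Add(227, d), Rational(1, 2))) (Function('r')(U, d) = Add(-3, Pow(Add(d, 227), Rational(1, 2))) = Add(-3, Pow(Add(227, d), Rational(1, 2))))
Add(Mul(211083, Pow(b, -1)), Mul(Function('r')(A, Mul(-110, Pow(-106, -1))), Pow(-284936, -1))) = Add(Mul(211083, Pow(Rational(-364603, 235568), -1)), Mul(Add(-3, Pow(Add(227, Mul(-110, Pow(-106, -1))), Rational(1, 2))), Pow(-284936, -1))) = Add(Mul(211083, Rational(-235568, 364603)), Mul(Add(-3, Pow(Add(227, Mul(-110, Rational(-1, 106))), Rational(1, 2))), Rational(-1, 284936))) = Add(Rational(-49724400144, 364603), Mul(Add(-3, Pow(Add(227, Rational(55, 53)), Rational(1, 2))), Rational(-1, 284936))) = Add(Rational(-49724400144, 364603), Mul(Add(-3, Pow(Rational(12086, 53), Rational(1, 2))), Rational(-1, 284936))) = Add(Rational(-49724400144, 364603), Mul(Add(-3, Mul(Rational(1, 53), Pow(640558, Rational(1, 2)))), Rational(-1, 284936))) = Add(Rational(-49724400144, 364603), Add(Rational(3, 284936), Mul(Rational(-1, 15101608), Pow(640558, Rational(1, 2))))) = Add(Rational(-14168271678336975, 103888520408), Mul(Rational(-1, 15101608), Pow(640558, Rational(1, 2))))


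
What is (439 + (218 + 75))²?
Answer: 535824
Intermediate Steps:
(439 + (218 + 75))² = (439 + 293)² = 732² = 535824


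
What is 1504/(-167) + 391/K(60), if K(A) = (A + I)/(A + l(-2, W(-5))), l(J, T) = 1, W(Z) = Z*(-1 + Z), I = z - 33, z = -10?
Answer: 232797/167 ≈ 1394.0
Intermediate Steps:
I = -43 (I = -10 - 33 = -43)
K(A) = (-43 + A)/(1 + A) (K(A) = (A - 43)/(A + 1) = (-43 + A)/(1 + A))
1504/(-167) + 391/K(60) = 1504/(-167) + 391/(((-43 + 60)/(1 + 60))) = 1504*(-1/167) + 391/((17/61)) = -1504/167 + 391/(((1/61)*17)) = -1504/167 + 391/(17/61) = -1504/167 + 391*(61/17) = -1504/167 + 1403 = 232797/167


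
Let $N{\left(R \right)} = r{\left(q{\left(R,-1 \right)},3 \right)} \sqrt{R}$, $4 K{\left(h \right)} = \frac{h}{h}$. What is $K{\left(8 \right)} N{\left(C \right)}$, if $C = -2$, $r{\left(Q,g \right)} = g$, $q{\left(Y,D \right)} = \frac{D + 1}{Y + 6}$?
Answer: $\frac{3 i \sqrt{2}}{4} \approx 1.0607 i$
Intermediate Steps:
$q{\left(Y,D \right)} = \frac{1 + D}{6 + Y}$
$K{\left(h \right)} = \frac{1}{4}$ ($K{\left(h \right)} = \frac{h \frac{1}{h}}{4} = \frac{1}{4} \cdot 1 = \frac{1}{4}$)
$N{\left(R \right)} = 3 \sqrt{R}$
$K{\left(8 \right)} N{\left(C \right)} = \frac{3 \sqrt{-2}}{4} = \frac{3 i \sqrt{2}}{4}$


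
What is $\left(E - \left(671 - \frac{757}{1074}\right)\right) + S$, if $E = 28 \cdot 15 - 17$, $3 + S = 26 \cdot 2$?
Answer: $- \frac{234449}{1074} \approx -218.3$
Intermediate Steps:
$S = 49$ ($S = -3 + 26 \cdot 2 = -3 + 52 = 49$)
$E = 403$ ($E = 420 - 17 = 403$)
$\left(E - \left(671 - \frac{757}{1074}\right)\right) + S = \left(403 - \left(671 - \frac{757}{1074}\right)\right) + 49 = \left(403 + \left(-671 + 757 \cdot \frac{1}{1074}\right)\right) + 49 = \left(403 + \left(-671 + \frac{757}{1074}\right)\right) + 49 = \left(403 - \frac{719897}{1074}\right) + 49 = - \frac{287075}{1074} + 49 = - \frac{234449}{1074}$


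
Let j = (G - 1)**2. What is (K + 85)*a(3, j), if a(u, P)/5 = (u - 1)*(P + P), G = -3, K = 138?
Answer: 71360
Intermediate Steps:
j = 16 (j = (-3 - 1)**2 = (-4)**2 = 16)
a(u, P) = 10*P*(-1 + u) (a(u, P) = 5*((u - 1)*(P + P)) = 5*((-1 + u)*(2*P)) = 5*(2*P*(-1 + u)) = 10*P*(-1 + u))
(K + 85)*a(3, j) = (138 + 85)*(10*16*(-1 + 3)) = 223*(10*16*2) = 223*320 = 71360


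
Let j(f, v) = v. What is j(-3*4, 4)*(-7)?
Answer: -28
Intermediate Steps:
j(-3*4, 4)*(-7) = 4*(-7) = -28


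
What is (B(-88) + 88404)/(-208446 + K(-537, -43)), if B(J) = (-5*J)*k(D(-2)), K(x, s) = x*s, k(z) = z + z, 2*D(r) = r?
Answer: -87524/185355 ≈ -0.47220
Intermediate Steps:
D(r) = r/2
k(z) = 2*z
K(x, s) = s*x
B(J) = 10*J (B(J) = (-5*J)*(2*((½)*(-2))) = (-5*J)*(2*(-1)) = -5*J*(-2) = 10*J)
(B(-88) + 88404)/(-208446 + K(-537, -43)) = (10*(-88) + 88404)/(-208446 - 43*(-537)) = (-880 + 88404)/(-208446 + 23091) = 87524/(-185355) = 87524*(-1/185355) = -87524/185355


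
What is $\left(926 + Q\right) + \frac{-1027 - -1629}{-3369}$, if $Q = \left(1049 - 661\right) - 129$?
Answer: $\frac{3991663}{3369} \approx 1184.8$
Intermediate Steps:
$Q = 259$ ($Q = 388 - 129 = 259$)
$\left(926 + Q\right) + \frac{-1027 - -1629}{-3369} = \left(926 + 259\right) + \frac{-1027 - -1629}{-3369} = 1185 + \left(-1027 + 1629\right) \left(- \frac{1}{3369}\right) = 1185 + 602 \left(- \frac{1}{3369}\right) = 1185 - \frac{602}{3369} = \frac{3991663}{3369}$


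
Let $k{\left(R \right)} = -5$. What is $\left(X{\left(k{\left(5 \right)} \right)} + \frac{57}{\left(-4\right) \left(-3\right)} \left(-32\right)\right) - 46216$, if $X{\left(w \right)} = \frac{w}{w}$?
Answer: $-46367$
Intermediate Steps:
$X{\left(w \right)} = 1$
$\left(X{\left(k{\left(5 \right)} \right)} + \frac{57}{\left(-4\right) \left(-3\right)} \left(-32\right)\right) - 46216 = \left(1 + \frac{57}{\left(-4\right) \left(-3\right)} \left(-32\right)\right) - 46216 = \left(1 + \frac{57}{12} \left(-32\right)\right) - 46216 = \left(1 + 57 \cdot \frac{1}{12} \left(-32\right)\right) - 46216 = \left(1 + \frac{19}{4} \left(-32\right)\right) - 46216 = \left(1 - 152\right) - 46216 = -151 - 46216 = -46367$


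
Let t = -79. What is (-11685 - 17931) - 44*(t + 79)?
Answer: -29616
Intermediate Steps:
(-11685 - 17931) - 44*(t + 79) = (-11685 - 17931) - 44*(-79 + 79) = -29616 - 44*0 = -29616 + 0 = -29616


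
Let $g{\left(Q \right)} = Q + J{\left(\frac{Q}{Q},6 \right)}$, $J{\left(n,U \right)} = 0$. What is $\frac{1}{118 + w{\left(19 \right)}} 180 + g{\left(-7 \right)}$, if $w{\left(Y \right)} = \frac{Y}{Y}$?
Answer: $- \frac{653}{119} \approx -5.4874$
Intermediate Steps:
$w{\left(Y \right)} = 1$
$g{\left(Q \right)} = Q$ ($g{\left(Q \right)} = Q + 0 = Q$)
$\frac{1}{118 + w{\left(19 \right)}} 180 + g{\left(-7 \right)} = \frac{1}{118 + 1} \cdot 180 - 7 = \frac{1}{119} \cdot 180 - 7 = \frac{180}{119} - 7 = - \frac{653}{119}$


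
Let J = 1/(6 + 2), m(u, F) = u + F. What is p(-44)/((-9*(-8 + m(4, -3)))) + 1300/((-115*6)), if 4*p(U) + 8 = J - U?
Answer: -80713/46368 ≈ -1.7407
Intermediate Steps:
m(u, F) = F + u
J = ⅛ (J = 1/8 = ⅛ ≈ 0.12500)
p(U) = -63/32 - U/4 (p(U) = -2 + (⅛ - U)/4 = -2 + (1/32 - U/4) = -63/32 - U/4)
p(-44)/((-9*(-8 + m(4, -3)))) + 1300/((-115*6)) = (-63/32 - ¼*(-44))/((-9*(-8 + (-3 + 4)))) + 1300/((-115*6)) = (-63/32 + 11)/((-9*(-8 + 1))) + 1300/(-690) = 289/(32*((-9*(-7)))) + 1300*(-1/690) = (289/32)/63 - 130/69 = (289/32)*(1/63) - 130/69 = 289/2016 - 130/69 = -80713/46368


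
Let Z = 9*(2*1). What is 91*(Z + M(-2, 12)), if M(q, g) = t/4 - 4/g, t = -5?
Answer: 17927/12 ≈ 1493.9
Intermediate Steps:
Z = 18 (Z = 9*2 = 18)
M(q, g) = -5/4 - 4/g
91*(Z + M(-2, 12)) = 91*(18 + (-5/4 - 4/12)) = 91*(18 + (-5/4 - 4*1/12)) = 91*(18 + (-5/4 - ⅓)) = 91*(18 - 19/12) = 91*(197/12) = 17927/12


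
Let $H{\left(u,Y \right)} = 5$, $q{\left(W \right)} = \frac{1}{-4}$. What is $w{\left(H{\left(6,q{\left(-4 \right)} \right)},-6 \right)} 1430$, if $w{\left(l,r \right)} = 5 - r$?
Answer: $15730$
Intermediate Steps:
$q{\left(W \right)} = - \frac{1}{4}$
$w{\left(H{\left(6,q{\left(-4 \right)} \right)},-6 \right)} 1430 = \left(5 - -6\right) 1430 = \left(5 + 6\right) 1430 = 11 \cdot 1430 = 15730$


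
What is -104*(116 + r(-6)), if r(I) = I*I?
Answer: -15808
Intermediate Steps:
r(I) = I²
-104*(116 + r(-6)) = -104*(116 + (-6)²) = -104*(116 + 36) = -104*152 = -15808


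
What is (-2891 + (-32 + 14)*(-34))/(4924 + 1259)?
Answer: -2279/6183 ≈ -0.36859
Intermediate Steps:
(-2891 + (-32 + 14)*(-34))/(4924 + 1259) = (-2891 - 18*(-34))/6183 = (-2891 + 612)*(1/6183) = -2279*1/6183 = -2279/6183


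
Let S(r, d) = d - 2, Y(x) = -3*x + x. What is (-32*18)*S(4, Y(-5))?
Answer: -4608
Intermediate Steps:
Y(x) = -2*x
S(r, d) = -2 + d
(-32*18)*S(4, Y(-5)) = (-32*18)*(-2 - 2*(-5)) = -576*(-2 + 10) = -576*8 = -4608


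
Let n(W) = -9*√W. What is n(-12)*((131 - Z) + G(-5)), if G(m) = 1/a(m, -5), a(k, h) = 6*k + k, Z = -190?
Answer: -202212*I*√3/35 ≈ -10007.0*I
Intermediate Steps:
a(k, h) = 7*k
G(m) = 1/(7*m)
n(-12)*((131 - Z) + G(-5)) = (-18*I*√3)*((131 - 1*(-190)) + (⅐)/(-5)) = (-18*I*√3)*((131 + 190) + (⅐)*(-⅕)) = (-18*I*√3)*(321 - 1/35) = -18*I*√3*(11234/35) = -202212*I*√3/35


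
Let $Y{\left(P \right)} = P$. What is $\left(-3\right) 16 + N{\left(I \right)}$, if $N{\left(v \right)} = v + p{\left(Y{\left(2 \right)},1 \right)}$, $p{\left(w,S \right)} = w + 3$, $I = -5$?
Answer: $-48$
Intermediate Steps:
$p{\left(w,S \right)} = 3 + w$
$N{\left(v \right)} = 5 + v$ ($N{\left(v \right)} = v + \left(3 + 2\right) = v + 5 = 5 + v$)
$\left(-3\right) 16 + N{\left(I \right)} = \left(-3\right) 16 + \left(5 - 5\right) = -48 + 0 = -48$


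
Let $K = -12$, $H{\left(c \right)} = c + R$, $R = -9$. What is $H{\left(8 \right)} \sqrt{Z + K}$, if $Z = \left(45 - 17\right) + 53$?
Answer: $- \sqrt{69} \approx -8.3066$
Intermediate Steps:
$Z = 81$ ($Z = 28 + 53 = 81$)
$H{\left(c \right)} = -9 + c$ ($H{\left(c \right)} = c - 9 = -9 + c$)
$H{\left(8 \right)} \sqrt{Z + K} = \left(-9 + 8\right) \sqrt{81 - 12} = - \sqrt{69}$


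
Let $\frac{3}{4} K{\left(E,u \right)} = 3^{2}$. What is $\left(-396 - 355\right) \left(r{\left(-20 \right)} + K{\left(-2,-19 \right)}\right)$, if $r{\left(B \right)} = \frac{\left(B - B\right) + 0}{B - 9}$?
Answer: $-9012$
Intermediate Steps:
$K{\left(E,u \right)} = 12$ ($K{\left(E,u \right)} = \frac{4 \cdot 3^{2}}{3} = \frac{4}{3} \cdot 9 = 12$)
$r{\left(B \right)} = 0$ ($r{\left(B \right)} = \frac{0 + 0}{-9 + B} = \frac{0}{-9 + B} = 0$)
$\left(-396 - 355\right) \left(r{\left(-20 \right)} + K{\left(-2,-19 \right)}\right) = \left(-396 - 355\right) \left(0 + 12\right) = \left(-751\right) 12 = -9012$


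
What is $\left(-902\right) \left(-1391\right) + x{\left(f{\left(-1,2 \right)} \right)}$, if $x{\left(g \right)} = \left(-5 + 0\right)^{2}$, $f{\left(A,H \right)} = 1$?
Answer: $1254707$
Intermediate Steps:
$x{\left(g \right)} = 25$ ($x{\left(g \right)} = \left(-5\right)^{2} = 25$)
$\left(-902\right) \left(-1391\right) + x{\left(f{\left(-1,2 \right)} \right)} = \left(-902\right) \left(-1391\right) + 25 = 1254682 + 25 = 1254707$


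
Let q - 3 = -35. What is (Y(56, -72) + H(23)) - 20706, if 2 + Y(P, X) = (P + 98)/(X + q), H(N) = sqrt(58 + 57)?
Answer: -1076893/52 + sqrt(115) ≈ -20699.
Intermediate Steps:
q = -32 (q = 3 - 35 = -32)
H(N) = sqrt(115)
Y(P, X) = -2 + (98 + P)/(-32 + X) (Y(P, X) = -2 + (P + 98)/(X - 32) = -2 + (98 + P)/(-32 + X))
(Y(56, -72) + H(23)) - 20706 = ((162 + 56 - 2*(-72))/(-32 - 72) + sqrt(115)) - 20706 = ((162 + 56 + 144)/(-104) + sqrt(115)) - 20706 = (-1/104*362 + sqrt(115)) - 20706 = (-181/52 + sqrt(115)) - 20706 = -1076893/52 + sqrt(115)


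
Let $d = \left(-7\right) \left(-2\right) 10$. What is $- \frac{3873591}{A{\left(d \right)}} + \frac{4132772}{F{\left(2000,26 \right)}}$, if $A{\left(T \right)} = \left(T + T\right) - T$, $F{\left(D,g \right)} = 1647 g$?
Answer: $- \frac{82648162861}{2997540} \approx -27572.0$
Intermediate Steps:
$d = 140$ ($d = 14 \cdot 10 = 140$)
$A{\left(T \right)} = T$ ($A{\left(T \right)} = 2 T - T = T$)
$- \frac{3873591}{A{\left(d \right)}} + \frac{4132772}{F{\left(2000,26 \right)}} = - \frac{3873591}{140} + \frac{4132772}{1647 \cdot 26} = \left(-3873591\right) \frac{1}{140} + \frac{4132772}{42822} = - \frac{3873591}{140} + 4132772 \cdot \frac{1}{42822} = - \frac{3873591}{140} + \frac{2066386}{21411} = - \frac{82648162861}{2997540}$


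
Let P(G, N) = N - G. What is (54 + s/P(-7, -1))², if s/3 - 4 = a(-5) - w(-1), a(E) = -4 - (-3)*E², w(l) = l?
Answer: 8464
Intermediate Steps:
a(E) = -4 + 3*E²
s = 228 (s = 12 + 3*((-4 + 3*(-5)²) - 1*(-1)) = 12 + 3*((-4 + 3*25) + 1) = 12 + 3*((-4 + 75) + 1) = 12 + 3*(71 + 1) = 12 + 3*72 = 12 + 216 = 228)
(54 + s/P(-7, -1))² = (54 + 228/(-1 - 1*(-7)))² = (54 + 228/(-1 + 7))² = (54 + 228/6)² = (54 + 228*(⅙))² = (54 + 38)² = 92² = 8464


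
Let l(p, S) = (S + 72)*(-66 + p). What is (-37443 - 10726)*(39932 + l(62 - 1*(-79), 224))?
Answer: -2992836308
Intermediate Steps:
l(p, S) = (-66 + p)*(72 + S) (l(p, S) = (72 + S)*(-66 + p) = (-66 + p)*(72 + S))
(-37443 - 10726)*(39932 + l(62 - 1*(-79), 224)) = (-37443 - 10726)*(39932 + (-4752 - 66*224 + 72*(62 - 1*(-79)) + 224*(62 - 1*(-79)))) = -48169*(39932 + (-4752 - 14784 + 72*(62 + 79) + 224*(62 + 79))) = -48169*(39932 + (-4752 - 14784 + 72*141 + 224*141)) = -48169*(39932 + (-4752 - 14784 + 10152 + 31584)) = -48169*(39932 + 22200) = -48169*62132 = -2992836308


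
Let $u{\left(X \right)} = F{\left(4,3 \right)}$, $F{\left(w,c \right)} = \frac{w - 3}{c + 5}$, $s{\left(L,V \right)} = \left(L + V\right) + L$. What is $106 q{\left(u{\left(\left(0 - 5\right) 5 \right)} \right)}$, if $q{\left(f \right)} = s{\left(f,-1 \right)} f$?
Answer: $- \frac{159}{16} \approx -9.9375$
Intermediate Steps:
$s{\left(L,V \right)} = V + 2 L$
$F{\left(w,c \right)} = \frac{-3 + w}{5 + c}$
$u{\left(X \right)} = \frac{1}{8}$ ($u{\left(X \right)} = \frac{-3 + 4}{5 + 3} = \frac{1}{8} \cdot 1 = \frac{1}{8}$)
$q{\left(f \right)} = f \left(-1 + 2 f\right)$ ($q{\left(f \right)} = \left(-1 + 2 f\right) f = f \left(-1 + 2 f\right)$)
$106 q{\left(u{\left(\left(0 - 5\right) 5 \right)} \right)} = 106 \frac{-1 + 2 \cdot \frac{1}{8}}{8} = 106 \frac{-1 + \frac{1}{4}}{8} = 106 \cdot \frac{1}{8} \left(- \frac{3}{4}\right) = 106 \left(- \frac{3}{32}\right) = - \frac{159}{16}$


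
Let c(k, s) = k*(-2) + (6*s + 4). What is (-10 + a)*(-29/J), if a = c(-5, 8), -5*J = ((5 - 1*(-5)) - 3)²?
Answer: 7540/49 ≈ 153.88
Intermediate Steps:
J = -49/5 (J = -((5 - 1*(-5)) - 3)²/5 = -((5 + 5) - 3)²/5 = -(10 - 3)²/5 = -⅕*7² = -⅕*49 = -49/5 ≈ -9.8000)
c(k, s) = 4 - 2*k + 6*s (c(k, s) = -2*k + (4 + 6*s) = 4 - 2*k + 6*s)
a = 62 (a = 4 - 2*(-5) + 6*8 = 4 + 10 + 48 = 62)
(-10 + a)*(-29/J) = (-10 + 62)*(-29/(-49/5)) = 52*(-29*(-5/49)) = 52*(145/49) = 7540/49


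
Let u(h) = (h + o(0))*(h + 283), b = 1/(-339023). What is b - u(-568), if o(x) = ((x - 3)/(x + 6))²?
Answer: -219427551409/1356092 ≈ -1.6181e+5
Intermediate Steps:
b = -1/339023 ≈ -2.9497e-6
o(x) = (-3 + x)²/(6 + x)² (o(x) = ((-3 + x)/(6 + x))² = (-3 + x)²/(6 + x)²)
u(h) = (283 + h)*(¼ + h) (u(h) = (h + (-3 + 0)²/(6 + 0)²)*(h + 283) = (h + (-3)²/6²)*(283 + h) = (h + 9*(1/36))*(283 + h) = (h + ¼)*(283 + h) = (¼ + h)*(283 + h) = (283 + h)*(¼ + h))
b - u(-568) = -1/339023 - (283/4 + (-568)² + (1133/4)*(-568)) = -1/339023 - (283/4 + 322624 - 160886) = -1/339023 - 1*647235/4 = -1/339023 - 647235/4 = -219427551409/1356092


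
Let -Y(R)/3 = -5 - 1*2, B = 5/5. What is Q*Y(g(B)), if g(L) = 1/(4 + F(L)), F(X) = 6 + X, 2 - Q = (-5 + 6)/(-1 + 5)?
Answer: 147/4 ≈ 36.750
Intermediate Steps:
Q = 7/4 (Q = 2 - (-5 + 6)/(-1 + 5) = 2 - 1/4 = 7/4 ≈ 1.7500)
B = 1 (B = 5*(1/5) = 1)
g(L) = 1/(10 + L) (g(L) = 1/(4 + (6 + L)) = 1/(10 + L))
Y(R) = 21 (Y(R) = -3*(-5 - 1*2) = -3*(-5 - 2) = -3*(-7) = 21)
Q*Y(g(B)) = (7/4)*21 = 147/4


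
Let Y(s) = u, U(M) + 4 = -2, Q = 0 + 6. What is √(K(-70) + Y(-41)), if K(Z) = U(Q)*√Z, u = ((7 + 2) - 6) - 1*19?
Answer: √(-16 - 6*I*√70) ≈ 4.283 - 5.8604*I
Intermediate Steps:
Q = 6
U(M) = -6 (U(M) = -4 - 2 = -6)
u = -16 (u = (9 - 6) - 19 = 3 - 19 = -16)
Y(s) = -16
K(Z) = -6*√Z
√(K(-70) + Y(-41)) = √(-6*I*√70 - 16) = √(-16 - 6*I*√70)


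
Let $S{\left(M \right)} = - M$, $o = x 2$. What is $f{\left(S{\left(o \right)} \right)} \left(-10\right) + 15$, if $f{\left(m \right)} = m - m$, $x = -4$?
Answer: $15$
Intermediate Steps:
$o = -8$ ($o = \left(-4\right) 2 = -8$)
$f{\left(m \right)} = 0$
$f{\left(S{\left(o \right)} \right)} \left(-10\right) + 15 = 0 \left(-10\right) + 15 = 0 + 15 = 15$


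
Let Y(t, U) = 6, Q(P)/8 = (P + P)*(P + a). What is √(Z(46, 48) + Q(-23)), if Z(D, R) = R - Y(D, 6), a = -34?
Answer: √21018 ≈ 144.98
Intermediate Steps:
Q(P) = 16*P*(-34 + P) (Q(P) = 8*((P + P)*(P - 34)) = 8*((2*P)*(-34 + P)) = 8*(2*P*(-34 + P)) = 16*P*(-34 + P))
Z(D, R) = -6 + R (Z(D, R) = R - 1*6 = R - 6 = -6 + R)
√(Z(46, 48) + Q(-23)) = √((-6 + 48) + 16*(-23)*(-34 - 23)) = √(42 + 16*(-23)*(-57)) = √(42 + 20976) = √21018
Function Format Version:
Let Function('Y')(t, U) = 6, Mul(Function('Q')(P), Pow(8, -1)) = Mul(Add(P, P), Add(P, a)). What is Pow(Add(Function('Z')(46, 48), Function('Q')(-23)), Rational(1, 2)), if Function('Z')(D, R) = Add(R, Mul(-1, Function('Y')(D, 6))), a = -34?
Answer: Pow(21018, Rational(1, 2)) ≈ 144.98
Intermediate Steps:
Function('Q')(P) = Mul(16, P, Add(-34, P)) (Function('Q')(P) = Mul(8, Mul(Add(P, P), Add(P, -34))) = Mul(8, Mul(Mul(2, P), Add(-34, P))) = Mul(8, Mul(2, P, Add(-34, P))) = Mul(16, P, Add(-34, P)))
Function('Z')(D, R) = Add(-6, R) (Function('Z')(D, R) = Add(R, Mul(-1, 6)) = Add(R, -6) = Add(-6, R))
Pow(Add(Function('Z')(46, 48), Function('Q')(-23)), Rational(1, 2)) = Pow(Add(Add(-6, 48), Mul(16, -23, Add(-34, -23))), Rational(1, 2)) = Pow(Add(42, Mul(16, -23, -57)), Rational(1, 2)) = Pow(Add(42, 20976), Rational(1, 2)) = Pow(21018, Rational(1, 2))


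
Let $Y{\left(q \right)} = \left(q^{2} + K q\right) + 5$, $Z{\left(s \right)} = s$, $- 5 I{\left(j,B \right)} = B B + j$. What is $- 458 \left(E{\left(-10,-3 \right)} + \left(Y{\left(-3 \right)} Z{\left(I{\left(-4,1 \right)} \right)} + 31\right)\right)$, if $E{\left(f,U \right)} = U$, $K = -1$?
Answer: $- \frac{87478}{5} \approx -17496.0$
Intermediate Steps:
$I{\left(j,B \right)} = - \frac{j}{5} - \frac{B^{2}}{5}$ ($I{\left(j,B \right)} = - \frac{B B + j}{5} = - \frac{B^{2} + j}{5} = - \frac{j + B^{2}}{5} = - \frac{j}{5} - \frac{B^{2}}{5}$)
$Y{\left(q \right)} = 5 + q^{2} - q$ ($Y{\left(q \right)} = \left(q^{2} - q\right) + 5 = 5 + q^{2} - q$)
$- 458 \left(E{\left(-10,-3 \right)} + \left(Y{\left(-3 \right)} Z{\left(I{\left(-4,1 \right)} \right)} + 31\right)\right) = - 458 \left(-3 + \left(\left(5 + \left(-3\right)^{2} - -3\right) \left(\left(- \frac{1}{5}\right) \left(-4\right) - \frac{1^{2}}{5}\right) + 31\right)\right) = - 458 \left(-3 + \left(\left(5 + 9 + 3\right) \left(\frac{4}{5} - \frac{1}{5}\right) + 31\right)\right) = - 458 \left(-3 + \left(17 \left(\frac{4}{5} - \frac{1}{5}\right) + 31\right)\right) = - 458 \left(-3 + \left(17 \cdot \frac{3}{5} + 31\right)\right) = - 458 \left(-3 + \left(\frac{51}{5} + 31\right)\right) = - 458 \left(-3 + \frac{206}{5}\right) = \left(-458\right) \frac{191}{5} = - \frac{87478}{5}$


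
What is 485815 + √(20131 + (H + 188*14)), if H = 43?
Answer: 485815 + 3*√2534 ≈ 4.8597e+5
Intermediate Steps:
485815 + √(20131 + (H + 188*14)) = 485815 + √(20131 + (43 + 188*14)) = 485815 + √(20131 + (43 + 2632)) = 485815 + √(20131 + 2675) = 485815 + √22806 = 485815 + 3*√2534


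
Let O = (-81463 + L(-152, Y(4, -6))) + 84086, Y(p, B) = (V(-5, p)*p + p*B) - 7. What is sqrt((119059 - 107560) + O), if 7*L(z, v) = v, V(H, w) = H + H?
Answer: sqrt(691481)/7 ≈ 118.79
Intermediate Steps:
V(H, w) = 2*H
Y(p, B) = -7 - 10*p + B*p (Y(p, B) = ((2*(-5))*p + p*B) - 7 = (-10*p + B*p) - 7 = -7 - 10*p + B*p)
L(z, v) = v/7
O = 18290/7 (O = (-81463 + (-7 - 10*4 - 6*4)/7) + 84086 = (-81463 + (-7 - 40 - 24)/7) + 84086 = (-81463 + (1/7)*(-71)) + 84086 = (-81463 - 71/7) + 84086 = -570312/7 + 84086 = 18290/7 ≈ 2612.9)
sqrt((119059 - 107560) + O) = sqrt((119059 - 107560) + 18290/7) = sqrt(11499 + 18290/7) = sqrt(98783/7) = sqrt(691481)/7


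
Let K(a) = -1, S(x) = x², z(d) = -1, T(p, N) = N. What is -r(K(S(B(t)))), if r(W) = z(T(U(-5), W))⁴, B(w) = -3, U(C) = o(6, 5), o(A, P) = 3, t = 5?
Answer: -1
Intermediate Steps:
U(C) = 3
r(W) = 1 (r(W) = (-1)⁴ = 1)
-r(K(S(B(t)))) = -1*1 = -1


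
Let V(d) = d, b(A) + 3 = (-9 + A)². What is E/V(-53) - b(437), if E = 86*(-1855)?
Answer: -180171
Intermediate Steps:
E = -159530
b(A) = -3 + (-9 + A)²
E/V(-53) - b(437) = -159530/(-53) - (-3 + (-9 + 437)²) = -159530*(-1/53) - (-3 + 428²) = 3010 - (-3 + 183184) = 3010 - 1*183181 = 3010 - 183181 = -180171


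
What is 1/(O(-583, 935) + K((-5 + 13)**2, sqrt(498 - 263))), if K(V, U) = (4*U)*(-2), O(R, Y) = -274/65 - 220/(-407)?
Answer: 10627695/43456812878 - 11568050*sqrt(235)/21728406439 ≈ -0.0079169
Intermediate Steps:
O(R, Y) = -8838/2405 (O(R, Y) = -274*1/65 - 220*(-1/407) = -274/65 + 20/37 = -8838/2405)
K(V, U) = -8*U
1/(O(-583, 935) + K((-5 + 13)**2, sqrt(498 - 263))) = 1/(-8838/2405 - 8*sqrt(498 - 263)) = 1/(-8838/2405 - 8*sqrt(235))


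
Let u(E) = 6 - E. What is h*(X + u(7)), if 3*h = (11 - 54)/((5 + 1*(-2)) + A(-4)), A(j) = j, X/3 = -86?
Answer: -11137/3 ≈ -3712.3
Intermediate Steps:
X = -258 (X = 3*(-86) = -258)
h = 43/3 (h = ((11 - 54)/((5 + 1*(-2)) - 4))/3 = (-43/((5 - 2) - 4))/3 = (-43/(3 - 4))/3 = (-43/(-1))/3 = (-43*(-1))/3 = (⅓)*43 = 43/3 ≈ 14.333)
h*(X + u(7)) = 43*(-258 + (6 - 1*7))/3 = 43*(-258 + (6 - 7))/3 = 43*(-258 - 1)/3 = (43/3)*(-259) = -11137/3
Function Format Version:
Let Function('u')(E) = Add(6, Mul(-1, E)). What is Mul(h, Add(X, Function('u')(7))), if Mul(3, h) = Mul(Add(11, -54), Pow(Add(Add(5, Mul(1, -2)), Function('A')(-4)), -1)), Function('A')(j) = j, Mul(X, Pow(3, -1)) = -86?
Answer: Rational(-11137, 3) ≈ -3712.3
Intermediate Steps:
X = -258 (X = Mul(3, -86) = -258)
h = Rational(43, 3) (h = Mul(Rational(1, 3), Mul(Add(11, -54), Pow(Add(Add(5, Mul(1, -2)), -4), -1))) = Mul(Rational(1, 3), Mul(-43, Pow(Add(Add(5, -2), -4), -1))) = Mul(Rational(1, 3), Mul(-43, Pow(Add(3, -4), -1))) = Mul(Rational(1, 3), Mul(-43, Pow(-1, -1))) = Mul(Rational(1, 3), Mul(-43, -1)) = Mul(Rational(1, 3), 43) = Rational(43, 3) ≈ 14.333)
Mul(h, Add(X, Function('u')(7))) = Mul(Rational(43, 3), Add(-258, Add(6, Mul(-1, 7)))) = Mul(Rational(43, 3), Add(-258, Add(6, -7))) = Mul(Rational(43, 3), Add(-258, -1)) = Mul(Rational(43, 3), -259) = Rational(-11137, 3)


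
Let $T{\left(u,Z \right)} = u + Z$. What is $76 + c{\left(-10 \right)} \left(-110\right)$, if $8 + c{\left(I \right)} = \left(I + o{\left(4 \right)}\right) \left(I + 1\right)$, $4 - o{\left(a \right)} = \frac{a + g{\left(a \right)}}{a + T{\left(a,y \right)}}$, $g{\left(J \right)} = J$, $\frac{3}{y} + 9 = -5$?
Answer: $- \frac{654136}{109} \approx -6001.3$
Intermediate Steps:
$y = - \frac{3}{14}$ ($y = \frac{3}{-9 - 5} = \frac{3}{-14} = 3 \left(- \frac{1}{14}\right) = - \frac{3}{14} \approx -0.21429$)
$T{\left(u,Z \right)} = Z + u$
$o{\left(a \right)} = 4 - \frac{2 a}{- \frac{3}{14} + 2 a}$ ($o{\left(a \right)} = 4 - \frac{a + a}{a + \left(- \frac{3}{14} + a\right)} = 4 - \frac{2 a}{- \frac{3}{14} + 2 a}$)
$c{\left(I \right)} = -8 + \left(1 + I\right) \left(\frac{324}{109} + I\right)$ ($c{\left(I \right)} = -8 + \left(I + \frac{12 \left(-1 + 7 \cdot 4\right)}{-3 + 28 \cdot 4}\right) \left(I + 1\right) = -8 + \left(I + \frac{12 \left(-1 + 28\right)}{-3 + 112}\right) \left(1 + I\right) = -8 + \left(I + 12 \cdot \frac{1}{109} \cdot 27\right) \left(1 + I\right) = -8 + \left(I + \frac{324}{109}\right) \left(1 + I\right) = -8 + \left(\frac{324}{109} + I\right) \left(1 + I\right) = -8 + \left(1 + I\right) \left(\frac{324}{109} + I\right)$)
$76 + c{\left(-10 \right)} \left(-110\right) = 76 + \left(- \frac{548}{109} + \left(-10\right)^{2} + \frac{433}{109} \left(-10\right)\right) \left(-110\right) = 76 + \left(- \frac{548}{109} + 100 - \frac{4330}{109}\right) \left(-110\right) = 76 + \frac{6022}{109} \left(-110\right) = 76 - \frac{662420}{109} = - \frac{654136}{109}$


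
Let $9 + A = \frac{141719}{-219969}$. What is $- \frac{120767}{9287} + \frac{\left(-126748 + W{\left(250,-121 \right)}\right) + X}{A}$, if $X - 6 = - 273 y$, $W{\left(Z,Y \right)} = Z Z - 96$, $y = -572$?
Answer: $- \frac{93913397168867}{9850906640} \approx -9533.5$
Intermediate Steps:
$W{\left(Z,Y \right)} = -96 + Z^{2}$ ($W{\left(Z,Y \right)} = Z^{2} - 96 = -96 + Z^{2}$)
$X = 156162$ ($X = 6 - -156156 = 6 + 156156 = 156162$)
$A = - \frac{2121440}{219969}$ ($A = -9 + \frac{141719}{-219969} = -9 + 141719 \left(- \frac{1}{219969}\right) = -9 - \frac{141719}{219969} = - \frac{2121440}{219969} \approx -9.6443$)
$- \frac{120767}{9287} + \frac{\left(-126748 + W{\left(250,-121 \right)}\right) + X}{A} = - \frac{120767}{9287} + \frac{\left(-126748 - \left(96 - 250^{2}\right)\right) + 156162}{- \frac{2121440}{219969}} = \left(-120767\right) \frac{1}{9287} + \left(\left(-126748 + \left(-96 + 62500\right)\right) + 156162\right) \left(- \frac{219969}{2121440}\right) = - \frac{120767}{9287} + \left(\left(-126748 + 62404\right) + 156162\right) \left(- \frac{219969}{2121440}\right) = - \frac{120767}{9287} + \left(-64344 + 156162\right) \left(- \frac{219969}{2121440}\right) = - \frac{120767}{9287} + 91818 \left(- \frac{219969}{2121440}\right) = - \frac{120767}{9287} - \frac{10098556821}{1060720} = - \frac{93913397168867}{9850906640}$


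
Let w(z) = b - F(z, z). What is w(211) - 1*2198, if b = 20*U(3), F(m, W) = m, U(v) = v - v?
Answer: -2409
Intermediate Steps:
U(v) = 0
b = 0 (b = 20*0 = 0)
w(z) = -z (w(z) = 0 - z = -z)
w(211) - 1*2198 = -1*211 - 1*2198 = -211 - 2198 = -2409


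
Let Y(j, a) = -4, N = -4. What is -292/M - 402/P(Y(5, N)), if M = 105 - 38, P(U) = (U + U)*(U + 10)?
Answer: 2153/536 ≈ 4.0168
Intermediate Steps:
P(U) = 2*U*(10 + U) (P(U) = (2*U)*(10 + U) = 2*U*(10 + U))
M = 67
-292/M - 402/P(Y(5, N)) = -292/67 - 402*(-1/(8*(10 - 4))) = -292*1/67 - 402/(2*(-4)*6) = -292/67 - 402/(-48) = -292/67 - 402*(-1/48) = -292/67 + 67/8 = 2153/536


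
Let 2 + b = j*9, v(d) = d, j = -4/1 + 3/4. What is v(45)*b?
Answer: -5625/4 ≈ -1406.3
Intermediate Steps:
j = -13/4 (j = -4*1 + 3*(¼) = -4 + ¾ = -13/4 ≈ -3.2500)
b = -125/4 (b = -2 - 13/4*9 = -2 - 117/4 = -125/4 ≈ -31.250)
v(45)*b = 45*(-125/4) = -5625/4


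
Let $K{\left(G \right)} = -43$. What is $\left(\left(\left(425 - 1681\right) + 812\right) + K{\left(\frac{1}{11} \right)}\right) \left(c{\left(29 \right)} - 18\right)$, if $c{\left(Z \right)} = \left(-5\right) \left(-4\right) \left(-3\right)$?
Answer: $37986$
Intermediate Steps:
$c{\left(Z \right)} = -60$ ($c{\left(Z \right)} = 20 \left(-3\right) = -60$)
$\left(\left(\left(425 - 1681\right) + 812\right) + K{\left(\frac{1}{11} \right)}\right) \left(c{\left(29 \right)} - 18\right) = \left(\left(\left(425 - 1681\right) + 812\right) - 43\right) \left(-60 - 18\right) = \left(\left(-1256 + 812\right) - 43\right) \left(-78\right) = \left(-444 - 43\right) \left(-78\right) = \left(-487\right) \left(-78\right) = 37986$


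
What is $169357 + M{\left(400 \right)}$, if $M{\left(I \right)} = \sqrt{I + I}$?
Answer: $169357 + 20 \sqrt{2} \approx 1.6939 \cdot 10^{5}$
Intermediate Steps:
$M{\left(I \right)} = \sqrt{2} \sqrt{I}$ ($M{\left(I \right)} = \sqrt{2 I} = \sqrt{2} \sqrt{I}$)
$169357 + M{\left(400 \right)} = 169357 + \sqrt{2} \sqrt{400} = 169357 + \sqrt{2} \cdot 20 = 169357 + 20 \sqrt{2}$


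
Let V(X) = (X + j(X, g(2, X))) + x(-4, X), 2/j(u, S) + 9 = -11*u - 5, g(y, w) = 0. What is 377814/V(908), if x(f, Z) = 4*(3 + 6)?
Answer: 1889447814/4720943 ≈ 400.23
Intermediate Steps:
j(u, S) = 2/(-14 - 11*u) (j(u, S) = 2/(-9 + (-11*u - 5)) = 2/(-9 + (-5 - 11*u)) = 2/(-14 - 11*u))
x(f, Z) = 36 (x(f, Z) = 4*9 = 36)
V(X) = 36 + X - 2/(14 + 11*X) (V(X) = (X - 2/(14 + 11*X)) + 36 = 36 + X - 2/(14 + 11*X))
377814/V(908) = 377814/(((-2 + (14 + 11*908)*(36 + 908))/(14 + 11*908))) = 377814/(((-2 + (14 + 9988)*944)/(14 + 9988))) = 377814/(((-2 + 10002*944)/10002)) = 377814/(((-2 + 9441888)/10002)) = 377814/(((1/10002)*9441886)) = 377814/(4720943/5001) = 377814*(5001/4720943) = 1889447814/4720943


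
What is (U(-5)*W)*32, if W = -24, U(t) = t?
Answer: 3840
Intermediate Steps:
(U(-5)*W)*32 = -5*(-24)*32 = 120*32 = 3840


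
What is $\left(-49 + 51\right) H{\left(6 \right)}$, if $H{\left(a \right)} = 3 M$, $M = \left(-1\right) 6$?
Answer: $-36$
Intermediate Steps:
$M = -6$
$H{\left(a \right)} = -18$ ($H{\left(a \right)} = 3 \left(-6\right) = -18$)
$\left(-49 + 51\right) H{\left(6 \right)} = \left(-49 + 51\right) \left(-18\right) = 2 \left(-18\right) = -36$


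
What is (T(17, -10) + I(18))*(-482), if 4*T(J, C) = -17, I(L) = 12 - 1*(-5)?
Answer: -12291/2 ≈ -6145.5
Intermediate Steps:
I(L) = 17 (I(L) = 12 + 5 = 17)
T(J, C) = -17/4 (T(J, C) = (1/4)*(-17) = -17/4)
(T(17, -10) + I(18))*(-482) = (-17/4 + 17)*(-482) = (51/4)*(-482) = -12291/2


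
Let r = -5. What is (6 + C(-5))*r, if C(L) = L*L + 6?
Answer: -185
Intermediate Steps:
C(L) = 6 + L² (C(L) = L² + 6 = 6 + L²)
(6 + C(-5))*r = (6 + (6 + (-5)²))*(-5) = (6 + (6 + 25))*(-5) = (6 + 31)*(-5) = 37*(-5) = -185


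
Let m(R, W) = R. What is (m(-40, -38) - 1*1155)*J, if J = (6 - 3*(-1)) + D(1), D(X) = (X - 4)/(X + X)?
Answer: -17925/2 ≈ -8962.5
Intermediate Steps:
D(X) = (-4 + X)/(2*X) (D(X) = (-4 + X)/((2*X)) = (-4 + X)*(1/(2*X)) = (-4 + X)/(2*X))
J = 15/2 (J = (6 - 3*(-1)) + (½)*(-4 + 1)/1 = (6 + 3) + (½)*1*(-3) = 9 - 3/2 = 15/2 ≈ 7.5000)
(m(-40, -38) - 1*1155)*J = (-40 - 1*1155)*(15/2) = (-40 - 1155)*(15/2) = -1195*15/2 = -17925/2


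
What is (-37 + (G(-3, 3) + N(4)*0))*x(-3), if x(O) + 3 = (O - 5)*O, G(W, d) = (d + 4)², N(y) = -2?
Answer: 252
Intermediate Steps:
G(W, d) = (4 + d)²
x(O) = -3 + O*(-5 + O) (x(O) = -3 + (O - 5)*O = -3 + (-5 + O)*O = -3 + O*(-5 + O))
(-37 + (G(-3, 3) + N(4)*0))*x(-3) = (-37 + ((4 + 3)² - 2*0))*(-3 + (-3)² - 5*(-3)) = (-37 + (7² + 0))*(-3 + 9 + 15) = (-37 + (49 + 0))*21 = (-37 + 49)*21 = 12*21 = 252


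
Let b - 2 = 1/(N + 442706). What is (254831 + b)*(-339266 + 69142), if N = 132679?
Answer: -39607494899247544/575385 ≈ -6.8837e+10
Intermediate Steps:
b = 1150771/575385 (b = 2 + 1/(132679 + 442706) = 2 + 1/575385 = 1150771/575385 ≈ 2.0000)
(254831 + b)*(-339266 + 69142) = (254831 + 1150771/575385)*(-339266 + 69142) = (146627085706/575385)*(-270124) = -39607494899247544/575385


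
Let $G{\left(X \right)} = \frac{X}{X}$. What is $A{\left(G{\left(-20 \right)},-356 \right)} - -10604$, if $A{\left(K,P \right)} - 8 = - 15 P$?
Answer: $15952$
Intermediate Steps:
$G{\left(X \right)} = 1$
$A{\left(K,P \right)} = 8 - 15 P$
$A{\left(G{\left(-20 \right)},-356 \right)} - -10604 = \left(8 - -5340\right) - -10604 = \left(8 + 5340\right) + 10604 = 5348 + 10604 = 15952$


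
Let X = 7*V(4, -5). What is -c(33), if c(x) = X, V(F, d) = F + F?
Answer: -56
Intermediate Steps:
V(F, d) = 2*F
X = 56 (X = 7*(2*4) = 7*8 = 56)
c(x) = 56
-c(33) = -1*56 = -56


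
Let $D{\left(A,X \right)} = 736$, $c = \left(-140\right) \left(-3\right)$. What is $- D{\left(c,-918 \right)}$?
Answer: $-736$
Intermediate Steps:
$c = 420$
$- D{\left(c,-918 \right)} = \left(-1\right) 736 = -736$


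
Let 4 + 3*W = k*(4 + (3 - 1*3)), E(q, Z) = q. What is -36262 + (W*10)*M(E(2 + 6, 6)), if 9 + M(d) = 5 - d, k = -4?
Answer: -35462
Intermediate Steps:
W = -20/3 (W = -4/3 + (-4*(4 + (3 - 1*3)))/3 = -4/3 + (-4*(4 + (3 - 3)))/3 = -4/3 + (-4*(4 + 0))/3 = -4/3 + (-4*4)/3 = -4/3 + (⅓)*(-16) = -4/3 - 16/3 = -20/3 ≈ -6.6667)
M(d) = -4 - d (M(d) = -9 + (5 - d) = -4 - d)
-36262 + (W*10)*M(E(2 + 6, 6)) = -36262 + (-20/3*10)*(-4 - (2 + 6)) = -36262 - 200*(-4 - 1*8)/3 = -36262 - 200*(-4 - 8)/3 = -36262 - 200/3*(-12) = -36262 + 800 = -35462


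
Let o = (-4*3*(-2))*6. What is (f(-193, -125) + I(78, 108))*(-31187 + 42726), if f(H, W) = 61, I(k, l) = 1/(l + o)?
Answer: 177389047/252 ≈ 7.0393e+5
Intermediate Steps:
o = 144 (o = -12*(-2)*6 = 24*6 = 144)
I(k, l) = 1/(144 + l) (I(k, l) = 1/(l + 144) = 1/(144 + l))
(f(-193, -125) + I(78, 108))*(-31187 + 42726) = (61 + 1/(144 + 108))*(-31187 + 42726) = (61 + 1/252)*11539 = (15373/252)*11539 = 177389047/252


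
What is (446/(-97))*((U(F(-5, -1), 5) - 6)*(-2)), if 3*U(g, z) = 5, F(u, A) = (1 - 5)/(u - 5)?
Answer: -11596/291 ≈ -39.849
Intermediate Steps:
F(u, A) = -4/(-5 + u)
U(g, z) = 5/3 (U(g, z) = (⅓)*5 = 5/3)
(446/(-97))*((U(F(-5, -1), 5) - 6)*(-2)) = (446/(-97))*((5/3 - 6)*(-2)) = (446*(-1/97))*(-13/3*(-2)) = -446/97*26/3 = -11596/291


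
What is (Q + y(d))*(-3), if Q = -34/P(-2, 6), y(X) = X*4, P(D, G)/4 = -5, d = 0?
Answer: -51/10 ≈ -5.1000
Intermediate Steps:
P(D, G) = -20 (P(D, G) = 4*(-5) = -20)
y(X) = 4*X
Q = 17/10 (Q = -34/(-20) = -34*(-1/20) = 17/10 ≈ 1.7000)
(Q + y(d))*(-3) = (17/10 + 4*0)*(-3) = (17/10 + 0)*(-3) = (17/10)*(-3) = -51/10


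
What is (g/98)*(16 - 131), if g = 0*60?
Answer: 0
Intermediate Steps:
g = 0
(g/98)*(16 - 131) = (0/98)*(16 - 131) = (0*(1/98))*(-115) = 0*(-115) = 0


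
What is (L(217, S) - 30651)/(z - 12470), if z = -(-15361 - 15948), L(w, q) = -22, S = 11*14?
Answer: -30673/18839 ≈ -1.6282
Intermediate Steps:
S = 154
z = 31309 (z = -1*(-31309) = 31309)
(L(217, S) - 30651)/(z - 12470) = (-22 - 30651)/(31309 - 12470) = -30673/18839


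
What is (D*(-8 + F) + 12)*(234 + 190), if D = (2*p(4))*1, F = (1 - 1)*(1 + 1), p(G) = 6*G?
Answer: -157728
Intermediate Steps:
F = 0 (F = 0*2 = 0)
D = 48 (D = (2*(6*4))*1 = (2*24)*1 = 48*1 = 48)
(D*(-8 + F) + 12)*(234 + 190) = (48*(-8 + 0) + 12)*(234 + 190) = (48*(-8) + 12)*424 = (-384 + 12)*424 = -372*424 = -157728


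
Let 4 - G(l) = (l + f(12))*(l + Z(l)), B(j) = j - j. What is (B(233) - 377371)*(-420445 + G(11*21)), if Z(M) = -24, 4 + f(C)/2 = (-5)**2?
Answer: 179987853192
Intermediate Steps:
B(j) = 0
f(C) = 42 (f(C) = -8 + 2*(-5)**2 = -8 + 2*25 = -8 + 50 = 42)
G(l) = 4 - (-24 + l)*(42 + l) (G(l) = 4 - (l + 42)*(l - 24) = 4 - (42 + l)*(-24 + l) = 4 - (-24 + l)*(42 + l))
(B(233) - 377371)*(-420445 + G(11*21)) = (0 - 377371)*(-420445 + (1012 - (11*21)**2 - 198*21)) = -377371*(-420445 + (1012 - 1*231**2 - 18*231)) = -377371*(-420445 + (1012 - 1*53361 - 4158)) = -377371*(-420445 + (1012 - 53361 - 4158)) = -377371*(-420445 - 56507) = -377371*(-476952) = 179987853192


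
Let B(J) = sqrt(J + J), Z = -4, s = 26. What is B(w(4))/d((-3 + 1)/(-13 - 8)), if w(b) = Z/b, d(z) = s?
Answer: I*sqrt(2)/26 ≈ 0.054393*I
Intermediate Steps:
d(z) = 26
w(b) = -4/b
B(J) = sqrt(2)*sqrt(J) (B(J) = sqrt(2*J) = sqrt(2)*sqrt(J))
B(w(4))/d((-3 + 1)/(-13 - 8)) = (sqrt(2)*sqrt(-4/4))/26 = (sqrt(2)*sqrt(-4*1/4))*(1/26) = (sqrt(2)*sqrt(-1))*(1/26) = (sqrt(2)*I)*(1/26) = (I*sqrt(2))*(1/26) = I*sqrt(2)/26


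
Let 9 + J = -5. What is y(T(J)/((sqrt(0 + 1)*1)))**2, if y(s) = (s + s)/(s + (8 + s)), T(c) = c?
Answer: 49/25 ≈ 1.9600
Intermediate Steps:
J = -14 (J = -9 - 5 = -14)
y(s) = 2*s/(8 + 2*s) (y(s) = (2*s)/(8 + 2*s) = 2*s/(8 + 2*s))
y(T(J)/((sqrt(0 + 1)*1)))**2 = ((-14/sqrt(0 + 1))/(4 - 14/sqrt(0 + 1)))**2 = ((-14/1)/(4 - 14/1))**2 = ((-14*1)/(4 - 14*1))**2 = (-14/(4 - 14))**2 = (-14/(-10))**2 = (-14*(-1/10))**2 = (7/5)**2 = 49/25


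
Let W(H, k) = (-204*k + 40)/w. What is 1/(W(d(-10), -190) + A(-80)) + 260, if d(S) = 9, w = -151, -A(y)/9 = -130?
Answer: 35846351/137870 ≈ 260.00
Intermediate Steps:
A(y) = 1170 (A(y) = -9*(-130) = 1170)
W(H, k) = -40/151 + 204*k/151 (W(H, k) = (-204*k + 40)/(-151) = (40 - 204*k)*(-1/151) = -40/151 + 204*k/151)
1/(W(d(-10), -190) + A(-80)) + 260 = 1/((-40/151 + (204/151)*(-190)) + 1170) + 260 = 1/((-40/151 - 38760/151) + 1170) + 260 = 1/(-38800/151 + 1170) + 260 = 1/(137870/151) + 260 = 151/137870 + 260 = 35846351/137870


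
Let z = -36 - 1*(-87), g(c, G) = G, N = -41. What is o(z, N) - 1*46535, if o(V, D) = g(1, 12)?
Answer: -46523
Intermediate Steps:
z = 51 (z = -36 + 87 = 51)
o(V, D) = 12
o(z, N) - 1*46535 = 12 - 1*46535 = 12 - 46535 = -46523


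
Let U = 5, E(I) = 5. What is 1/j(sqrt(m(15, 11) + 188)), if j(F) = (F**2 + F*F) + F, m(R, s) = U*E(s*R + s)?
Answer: 2/851 - sqrt(213)/181263 ≈ 0.0022697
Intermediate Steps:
m(R, s) = 25 (m(R, s) = 5*5 = 25)
j(F) = F + 2*F**2 (j(F) = (F**2 + F**2) + F = 2*F**2 + F = F + 2*F**2)
1/j(sqrt(m(15, 11) + 188)) = 1/(sqrt(25 + 188)*(1 + 2*sqrt(25 + 188))) = 1/(sqrt(213)*(1 + 2*sqrt(213))) = sqrt(213)/(213*(1 + 2*sqrt(213)))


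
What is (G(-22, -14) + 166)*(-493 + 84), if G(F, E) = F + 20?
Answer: -67076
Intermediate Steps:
G(F, E) = 20 + F
(G(-22, -14) + 166)*(-493 + 84) = ((20 - 22) + 166)*(-493 + 84) = (-2 + 166)*(-409) = 164*(-409) = -67076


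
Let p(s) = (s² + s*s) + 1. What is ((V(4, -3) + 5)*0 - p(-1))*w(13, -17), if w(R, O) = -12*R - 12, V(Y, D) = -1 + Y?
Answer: 504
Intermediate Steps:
p(s) = 1 + 2*s² (p(s) = (s² + s²) + 1 = 2*s² + 1 = 1 + 2*s²)
w(R, O) = -12 - 12*R
((V(4, -3) + 5)*0 - p(-1))*w(13, -17) = (((-1 + 4) + 5)*0 - (1 + 2*(-1)²))*(-12 - 12*13) = ((3 + 5)*0 - (1 + 2*1))*(-12 - 156) = (8*0 - (1 + 2))*(-168) = (0 - 1*3)*(-168) = (0 - 3)*(-168) = -3*(-168) = 504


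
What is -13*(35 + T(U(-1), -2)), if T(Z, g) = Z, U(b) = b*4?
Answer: -403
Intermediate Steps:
U(b) = 4*b
-13*(35 + T(U(-1), -2)) = -13*(35 + 4*(-1)) = -13*(35 - 4) = -13*31 = -403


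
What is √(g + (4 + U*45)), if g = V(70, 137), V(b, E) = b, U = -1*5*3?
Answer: I*√601 ≈ 24.515*I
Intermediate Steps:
U = -15 (U = -5*3 = -15)
g = 70
√(g + (4 + U*45)) = √(70 + (4 - 15*45)) = √(70 + (4 - 675)) = √(70 - 671) = √(-601) = I*√601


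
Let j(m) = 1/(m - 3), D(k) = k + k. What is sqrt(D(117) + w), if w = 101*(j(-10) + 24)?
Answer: sqrt(447889)/13 ≈ 51.480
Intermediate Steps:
D(k) = 2*k
j(m) = 1/(-3 + m)
w = 31411/13 (w = 101*(1/(-3 - 10) + 24) = 101*(1/(-13) + 24) = 101*(-1/13 + 24) = 101*(311/13) = 31411/13 ≈ 2416.2)
sqrt(D(117) + w) = sqrt(2*117 + 31411/13) = sqrt(234 + 31411/13) = sqrt(34453/13) = sqrt(447889)/13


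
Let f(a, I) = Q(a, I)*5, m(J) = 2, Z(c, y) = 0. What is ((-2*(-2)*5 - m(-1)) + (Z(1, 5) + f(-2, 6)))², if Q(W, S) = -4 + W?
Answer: 144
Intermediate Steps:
f(a, I) = -20 + 5*a (f(a, I) = (-4 + a)*5 = -20 + 5*a)
((-2*(-2)*5 - m(-1)) + (Z(1, 5) + f(-2, 6)))² = ((-2*(-2)*5 - 1*2) + (0 + (-20 + 5*(-2))))² = ((4*5 - 2) + (0 + (-20 - 10)))² = ((20 - 2) + (0 - 30))² = (18 - 30)² = (-12)² = 144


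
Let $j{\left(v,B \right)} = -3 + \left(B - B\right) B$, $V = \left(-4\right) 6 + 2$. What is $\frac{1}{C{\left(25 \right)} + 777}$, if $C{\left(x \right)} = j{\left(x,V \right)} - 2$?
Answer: $\frac{1}{772} \approx 0.0012953$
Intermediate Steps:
$V = -22$ ($V = -24 + 2 = -22$)
$j{\left(v,B \right)} = -3$ ($j{\left(v,B \right)} = -3 + 0 B = -3 + 0 = -3$)
$C{\left(x \right)} = -5$ ($C{\left(x \right)} = -3 - 2 = -5$)
$\frac{1}{C{\left(25 \right)} + 777} = \frac{1}{-5 + 777} = \frac{1}{772}$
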